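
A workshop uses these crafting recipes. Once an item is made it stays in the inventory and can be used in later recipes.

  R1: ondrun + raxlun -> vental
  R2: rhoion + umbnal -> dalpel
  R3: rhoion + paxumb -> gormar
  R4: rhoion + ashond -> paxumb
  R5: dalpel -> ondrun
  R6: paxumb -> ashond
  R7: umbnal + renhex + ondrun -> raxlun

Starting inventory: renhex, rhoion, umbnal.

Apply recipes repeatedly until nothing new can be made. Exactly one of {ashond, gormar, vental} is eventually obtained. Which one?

vental

Using R2, rhoion and umbnal make dalpel.
dalpel -> ondrun (R5).
Using R7, umbnal, renhex, and ondrun make raxlun.
Using R1, ondrun and raxlun make vental.
ashond would need paxumb (R6), but paxumb is never obtained. gormar would need rhoion and paxumb (R3), but paxumb is never obtained.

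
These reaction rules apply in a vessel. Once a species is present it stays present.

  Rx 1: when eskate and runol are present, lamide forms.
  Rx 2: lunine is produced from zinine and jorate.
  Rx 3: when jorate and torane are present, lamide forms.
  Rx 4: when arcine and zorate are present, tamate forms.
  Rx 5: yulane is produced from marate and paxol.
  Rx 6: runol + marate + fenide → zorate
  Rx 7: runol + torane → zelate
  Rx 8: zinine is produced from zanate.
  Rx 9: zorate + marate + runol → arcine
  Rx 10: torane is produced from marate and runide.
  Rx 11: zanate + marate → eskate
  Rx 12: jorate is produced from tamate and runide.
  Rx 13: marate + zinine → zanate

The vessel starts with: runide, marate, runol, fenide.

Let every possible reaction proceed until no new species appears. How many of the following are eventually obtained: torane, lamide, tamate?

3

runol, marate, and fenide present → zorate forms (Rx 6).
marate and runide present → torane forms (Rx 10).
zorate, marate, and runol present → arcine forms (Rx 9).
arcine and zorate present → tamate forms (Rx 4).
tamate and runide present → jorate forms (Rx 12).
jorate and torane present → lamide forms (Rx 3).
torane: reached.
lamide: reached.
tamate: reached.
All 3 are reached.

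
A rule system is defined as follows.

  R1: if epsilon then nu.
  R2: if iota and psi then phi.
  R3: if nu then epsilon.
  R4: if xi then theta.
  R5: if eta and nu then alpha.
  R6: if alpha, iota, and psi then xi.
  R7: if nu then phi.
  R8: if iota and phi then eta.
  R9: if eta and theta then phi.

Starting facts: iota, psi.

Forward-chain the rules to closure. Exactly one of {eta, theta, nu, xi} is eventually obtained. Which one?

eta

From iota and psi, R2 gives phi.
iota and phi hold, so eta follows (R8).
theta would need xi (R4), but xi is never established. xi would need alpha, iota, and psi (R6), but alpha is never established. nu would need epsilon (R1), but epsilon is never established.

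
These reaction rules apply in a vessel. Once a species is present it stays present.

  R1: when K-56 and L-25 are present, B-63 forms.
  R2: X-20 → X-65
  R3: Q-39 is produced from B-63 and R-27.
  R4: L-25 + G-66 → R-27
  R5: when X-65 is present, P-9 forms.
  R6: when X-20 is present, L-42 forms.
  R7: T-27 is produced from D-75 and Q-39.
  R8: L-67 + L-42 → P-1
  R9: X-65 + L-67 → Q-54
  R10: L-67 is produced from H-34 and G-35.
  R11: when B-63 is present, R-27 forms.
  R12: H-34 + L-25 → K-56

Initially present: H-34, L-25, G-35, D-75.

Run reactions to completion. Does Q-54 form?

No

Q-54 would need X-65 and L-67 (R9), but X-65 never forms.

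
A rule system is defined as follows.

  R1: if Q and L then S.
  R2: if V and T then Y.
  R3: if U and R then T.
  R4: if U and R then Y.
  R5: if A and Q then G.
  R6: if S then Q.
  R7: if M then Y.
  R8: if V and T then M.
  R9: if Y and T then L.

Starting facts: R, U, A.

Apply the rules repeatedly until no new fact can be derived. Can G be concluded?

G would need A and Q (R5), but Q is never established.

No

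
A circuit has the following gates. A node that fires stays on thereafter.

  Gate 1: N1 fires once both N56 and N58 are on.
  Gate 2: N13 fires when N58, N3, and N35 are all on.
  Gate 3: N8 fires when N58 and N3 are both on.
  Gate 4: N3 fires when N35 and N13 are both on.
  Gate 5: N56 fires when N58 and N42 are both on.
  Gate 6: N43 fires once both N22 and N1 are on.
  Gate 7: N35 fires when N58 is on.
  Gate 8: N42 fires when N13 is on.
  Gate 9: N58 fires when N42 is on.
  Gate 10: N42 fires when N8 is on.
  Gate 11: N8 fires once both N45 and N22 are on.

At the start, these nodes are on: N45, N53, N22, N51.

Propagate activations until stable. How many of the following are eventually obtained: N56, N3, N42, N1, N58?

Gate 11: N45 and N22 on → N8 on.
N8 is on, so N42 fires (Gate 10).
Gate 9: N42 on → N58 on.
N58 and N42 are on, so N56 fires (Gate 5).
N56 and N58 are on, so N1 fires (Gate 1).
N56: reached.
N3 would need N35 and N13 (Gate 4), but N13 never turns on.
N42: reached.
N1: reached.
N58: reached.
Reached: N56, N42, N1, and N58 — 4 of the 5.

4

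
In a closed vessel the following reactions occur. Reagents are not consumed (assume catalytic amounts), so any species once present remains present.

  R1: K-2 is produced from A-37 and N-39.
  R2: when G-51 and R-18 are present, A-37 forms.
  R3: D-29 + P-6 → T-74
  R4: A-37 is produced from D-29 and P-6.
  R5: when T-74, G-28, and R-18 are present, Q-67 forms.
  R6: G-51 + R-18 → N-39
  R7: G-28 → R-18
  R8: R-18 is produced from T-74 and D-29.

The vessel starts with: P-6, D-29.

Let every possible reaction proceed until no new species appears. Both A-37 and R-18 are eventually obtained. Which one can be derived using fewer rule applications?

A-37: D-29 and P-6 present → A-37 forms (R4). [1 rule application]
R-18: D-29 and P-6 present → T-74 forms (R3). T-74 and D-29 present → R-18 forms (R8). [2 rule applications]
A-37 needs fewer.

A-37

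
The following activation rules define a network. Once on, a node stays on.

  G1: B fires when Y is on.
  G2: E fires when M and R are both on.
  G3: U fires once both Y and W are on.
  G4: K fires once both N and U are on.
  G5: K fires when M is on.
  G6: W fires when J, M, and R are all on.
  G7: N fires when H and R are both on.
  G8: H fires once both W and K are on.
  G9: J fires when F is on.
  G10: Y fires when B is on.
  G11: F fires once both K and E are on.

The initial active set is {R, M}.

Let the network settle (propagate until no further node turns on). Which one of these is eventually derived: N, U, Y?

G2: M and R on → E on.
G5: M on → K on.
G11: K and E on → F on.
F is on, so J fires (G9).
J, M, and R are on, so W fires (G6).
W and K are on, so H fires (G8).
G7: H and R on → N on.
U would need Y and W (G3), but Y never turns on. Y would need B (G10), but B never turns on.

N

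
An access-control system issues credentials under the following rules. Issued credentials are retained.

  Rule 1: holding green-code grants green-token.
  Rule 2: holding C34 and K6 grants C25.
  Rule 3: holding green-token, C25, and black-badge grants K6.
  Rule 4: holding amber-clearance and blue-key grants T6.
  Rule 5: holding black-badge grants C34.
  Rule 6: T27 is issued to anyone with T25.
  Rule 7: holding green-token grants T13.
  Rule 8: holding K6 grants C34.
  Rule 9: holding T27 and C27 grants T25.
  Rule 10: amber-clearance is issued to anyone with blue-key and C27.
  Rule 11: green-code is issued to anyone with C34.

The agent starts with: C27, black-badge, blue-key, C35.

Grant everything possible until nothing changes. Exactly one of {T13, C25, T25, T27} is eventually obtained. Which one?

Holding black-badge grants C34 (Rule 5).
Holding C34 grants green-code (Rule 11).
Holding green-code grants green-token (Rule 1).
Holding green-token grants T13 (Rule 7).
C25 would need C34 and K6 (Rule 2), but K6 is never granted. T25 would need T27 and C27 (Rule 9), but T27 is never granted. T27 would need T25 (Rule 6), but T25 is never granted.

T13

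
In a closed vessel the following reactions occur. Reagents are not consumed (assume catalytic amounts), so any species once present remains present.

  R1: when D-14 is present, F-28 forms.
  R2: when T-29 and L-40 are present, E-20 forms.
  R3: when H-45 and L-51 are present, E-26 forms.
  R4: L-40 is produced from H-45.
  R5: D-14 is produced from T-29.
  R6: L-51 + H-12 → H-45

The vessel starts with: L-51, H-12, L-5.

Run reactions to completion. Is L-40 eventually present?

L-51 and H-12 present → H-45 forms (R6).
H-45 present → L-40 forms (R4).

Yes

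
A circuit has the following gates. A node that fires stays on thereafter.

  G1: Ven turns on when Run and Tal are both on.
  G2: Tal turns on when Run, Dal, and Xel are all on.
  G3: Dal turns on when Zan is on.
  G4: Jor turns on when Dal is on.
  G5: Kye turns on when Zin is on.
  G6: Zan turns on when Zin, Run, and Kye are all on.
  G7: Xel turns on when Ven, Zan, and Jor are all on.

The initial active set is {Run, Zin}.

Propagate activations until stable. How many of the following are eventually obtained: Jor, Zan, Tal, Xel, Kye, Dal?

Zin is on, so Kye turns on (G5).
Zin, Run, and Kye are on, so Zan turns on (G6).
G3: Zan on → Dal on.
Dal is on, so Jor turns on (G4).
Jor: reached.
Zan: reached.
Tal would need Run, Dal, and Xel (G2), but Xel never turns on.
Xel would need Ven, Zan, and Jor (G7), but Ven never turns on.
Kye: reached.
Dal: reached.
Reached: Jor, Zan, Kye, and Dal — 4 of the 6.

4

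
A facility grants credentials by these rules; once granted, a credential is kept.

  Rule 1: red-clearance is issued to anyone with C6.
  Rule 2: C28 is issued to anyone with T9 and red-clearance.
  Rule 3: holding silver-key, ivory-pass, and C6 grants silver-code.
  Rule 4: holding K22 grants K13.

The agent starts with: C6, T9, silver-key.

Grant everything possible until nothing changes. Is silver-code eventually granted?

No

silver-code would need silver-key, ivory-pass, and C6 (Rule 3), but ivory-pass is never granted.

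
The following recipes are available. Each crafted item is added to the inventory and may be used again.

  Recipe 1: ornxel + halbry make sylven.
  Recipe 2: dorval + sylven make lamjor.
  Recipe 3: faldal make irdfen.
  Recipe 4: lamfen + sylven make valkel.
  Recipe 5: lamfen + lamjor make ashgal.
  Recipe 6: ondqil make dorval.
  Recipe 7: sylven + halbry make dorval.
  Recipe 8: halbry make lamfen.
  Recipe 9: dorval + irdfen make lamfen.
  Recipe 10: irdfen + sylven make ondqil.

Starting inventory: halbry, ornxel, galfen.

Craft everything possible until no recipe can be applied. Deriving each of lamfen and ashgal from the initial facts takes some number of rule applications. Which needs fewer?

lamfen: halbry → lamfen (Recipe 8). [1 rule application]
ashgal: Using Recipe 1, ornxel and halbry make sylven. Using Recipe 8, halbry makes lamfen. sylven + halbry → dorval (Recipe 7). Using Recipe 2, dorval and sylven make lamjor. Using Recipe 5, lamfen and lamjor make ashgal. [5 rule applications]
lamfen needs fewer.

lamfen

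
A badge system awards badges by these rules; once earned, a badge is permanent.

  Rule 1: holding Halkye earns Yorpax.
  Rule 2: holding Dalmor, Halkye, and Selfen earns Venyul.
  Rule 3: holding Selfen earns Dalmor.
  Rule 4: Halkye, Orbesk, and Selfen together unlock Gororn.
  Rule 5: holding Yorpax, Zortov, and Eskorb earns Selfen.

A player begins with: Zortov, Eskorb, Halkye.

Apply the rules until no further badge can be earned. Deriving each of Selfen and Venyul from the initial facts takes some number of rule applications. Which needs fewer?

Selfen: With Halkye, Yorpax is earned (Rule 1). With Yorpax, Zortov, and Eskorb, Selfen is earned (Rule 5). [2 rule applications]
Venyul: With Halkye, Yorpax is earned (Rule 1). With Yorpax, Zortov, and Eskorb, Selfen is earned (Rule 5). With Selfen, Dalmor is earned (Rule 3). With Dalmor, Halkye, and Selfen, Venyul is earned (Rule 2). [4 rule applications]
Selfen needs fewer.

Selfen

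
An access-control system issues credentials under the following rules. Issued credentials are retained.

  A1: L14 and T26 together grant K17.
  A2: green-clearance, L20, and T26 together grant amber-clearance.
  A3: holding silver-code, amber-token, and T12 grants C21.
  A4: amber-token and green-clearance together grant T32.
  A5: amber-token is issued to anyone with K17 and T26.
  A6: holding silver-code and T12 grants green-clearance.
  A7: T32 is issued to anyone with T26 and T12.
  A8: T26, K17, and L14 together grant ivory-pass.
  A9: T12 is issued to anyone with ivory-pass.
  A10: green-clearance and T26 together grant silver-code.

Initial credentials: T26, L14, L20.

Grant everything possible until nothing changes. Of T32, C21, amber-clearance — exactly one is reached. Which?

T32

Holding L14 and T26 grants K17 (A1).
Holding T26, K17, and L14 grants ivory-pass (A8).
Holding ivory-pass grants T12 (A9).
Holding T26 and T12 grants T32 (A7).
C21 would need silver-code, amber-token, and T12 (A3), but silver-code is never granted. amber-clearance would need green-clearance, L20, and T26 (A2), but green-clearance is never granted.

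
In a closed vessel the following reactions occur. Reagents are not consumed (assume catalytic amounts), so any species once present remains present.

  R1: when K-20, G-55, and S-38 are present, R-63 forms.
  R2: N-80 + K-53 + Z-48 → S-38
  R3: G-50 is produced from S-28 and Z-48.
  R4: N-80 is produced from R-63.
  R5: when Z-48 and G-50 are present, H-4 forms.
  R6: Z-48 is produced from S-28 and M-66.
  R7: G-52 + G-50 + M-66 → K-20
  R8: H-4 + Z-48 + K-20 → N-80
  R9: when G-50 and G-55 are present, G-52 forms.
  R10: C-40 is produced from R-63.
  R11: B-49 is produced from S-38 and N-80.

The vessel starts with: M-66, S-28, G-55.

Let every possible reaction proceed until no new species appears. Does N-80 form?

S-28 and M-66 present → Z-48 forms (R6).
S-28 and Z-48 present → G-50 forms (R3).
Z-48 and G-50 present → H-4 forms (R5).
G-50 and G-55 present → G-52 forms (R9).
G-52, G-50, and M-66 present → K-20 forms (R7).
H-4, Z-48, and K-20 present → N-80 forms (R8).

Yes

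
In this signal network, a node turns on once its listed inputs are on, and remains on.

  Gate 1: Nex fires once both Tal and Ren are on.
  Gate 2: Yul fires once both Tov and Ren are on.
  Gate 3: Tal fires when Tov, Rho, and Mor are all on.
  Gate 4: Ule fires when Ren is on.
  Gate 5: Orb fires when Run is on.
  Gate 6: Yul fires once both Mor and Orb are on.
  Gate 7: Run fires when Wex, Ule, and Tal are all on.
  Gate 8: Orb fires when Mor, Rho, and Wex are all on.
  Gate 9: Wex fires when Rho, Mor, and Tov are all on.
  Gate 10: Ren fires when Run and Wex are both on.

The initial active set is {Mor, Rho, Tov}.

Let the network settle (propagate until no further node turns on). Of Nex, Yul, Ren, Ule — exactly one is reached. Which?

Rho, Mor, and Tov are on, so Wex fires (Gate 9).
Gate 8: Mor, Rho, and Wex on → Orb on.
Mor and Orb are on, so Yul fires (Gate 6).
Ren would need Run and Wex (Gate 10), but Run never turns on. Ule would need Ren (Gate 4), but Ren never turns on. Nex would need Tal and Ren (Gate 1), but Ren never turns on.

Yul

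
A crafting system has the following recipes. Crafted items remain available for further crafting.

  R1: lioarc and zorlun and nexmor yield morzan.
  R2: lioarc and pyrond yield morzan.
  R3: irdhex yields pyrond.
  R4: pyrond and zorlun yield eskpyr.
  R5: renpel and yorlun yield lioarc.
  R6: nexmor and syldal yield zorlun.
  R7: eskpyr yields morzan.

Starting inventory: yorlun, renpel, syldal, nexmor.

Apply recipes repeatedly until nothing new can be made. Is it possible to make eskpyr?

No

eskpyr would need pyrond and zorlun (R4), but pyrond is never obtained.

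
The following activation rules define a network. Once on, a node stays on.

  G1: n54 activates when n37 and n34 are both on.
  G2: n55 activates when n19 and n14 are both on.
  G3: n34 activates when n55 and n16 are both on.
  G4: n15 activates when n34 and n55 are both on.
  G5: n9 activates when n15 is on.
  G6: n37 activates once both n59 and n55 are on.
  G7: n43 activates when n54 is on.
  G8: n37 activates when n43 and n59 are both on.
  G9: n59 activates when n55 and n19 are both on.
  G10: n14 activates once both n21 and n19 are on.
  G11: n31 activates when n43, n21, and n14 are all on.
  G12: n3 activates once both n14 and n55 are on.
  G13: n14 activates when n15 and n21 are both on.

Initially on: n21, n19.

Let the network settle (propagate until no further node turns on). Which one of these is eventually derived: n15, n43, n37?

n37

G10: n21 and n19 on → n14 on.
G2: n19 and n14 on → n55 on.
n55 and n19 are on, so n59 activates (G9).
n59 and n55 are on, so n37 activates (G6).
n15 would need n34 and n55 (G4), but n34 never turns on. n43 would need n54 (G7), but n54 never turns on.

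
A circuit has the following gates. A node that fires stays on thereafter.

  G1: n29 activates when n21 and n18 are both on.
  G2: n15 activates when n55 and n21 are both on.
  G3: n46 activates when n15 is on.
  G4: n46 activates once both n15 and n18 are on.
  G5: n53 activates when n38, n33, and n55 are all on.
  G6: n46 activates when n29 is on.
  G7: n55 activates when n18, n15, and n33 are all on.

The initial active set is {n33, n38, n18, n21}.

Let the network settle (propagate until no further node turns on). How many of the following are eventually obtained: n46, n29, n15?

2

n21 and n18 are on, so n29 activates (G1).
n29 is on, so n46 activates (G6).
n46: reached.
n29: reached.
n15 would need n55 and n21 (G2), but n55 never turns on.
Reached: n46 and n29 — 2 of the 3.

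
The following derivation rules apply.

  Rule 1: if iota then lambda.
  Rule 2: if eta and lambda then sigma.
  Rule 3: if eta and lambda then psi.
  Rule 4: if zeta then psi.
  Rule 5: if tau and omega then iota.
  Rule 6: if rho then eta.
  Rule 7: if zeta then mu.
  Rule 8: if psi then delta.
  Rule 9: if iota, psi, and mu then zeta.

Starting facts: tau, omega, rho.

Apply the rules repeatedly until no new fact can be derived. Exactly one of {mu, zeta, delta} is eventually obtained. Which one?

delta

rho holds, so eta follows (Rule 6).
From tau and omega, Rule 5 gives iota.
iota holds, so lambda follows (Rule 1).
eta and lambda hold, so psi follows (Rule 3).
psi holds, so delta follows (Rule 8).
zeta would need iota, psi, and mu (Rule 9), but mu is never established. mu would need zeta (Rule 7), but zeta is never established.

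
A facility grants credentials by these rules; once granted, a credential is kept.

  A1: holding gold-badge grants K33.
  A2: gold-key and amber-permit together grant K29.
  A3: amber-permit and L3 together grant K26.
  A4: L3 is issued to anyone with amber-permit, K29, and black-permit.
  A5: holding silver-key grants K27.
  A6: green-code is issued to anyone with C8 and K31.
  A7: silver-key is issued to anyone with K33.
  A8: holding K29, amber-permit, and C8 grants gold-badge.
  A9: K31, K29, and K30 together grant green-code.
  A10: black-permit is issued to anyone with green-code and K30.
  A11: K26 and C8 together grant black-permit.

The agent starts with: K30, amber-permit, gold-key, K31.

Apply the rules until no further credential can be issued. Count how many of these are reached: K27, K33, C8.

K27 would need silver-key (A5), but silver-key is never granted.
K33 would need gold-badge (A1), but gold-badge is never granted.
No rule produces C8, and it is not given.
None of the 3 are reached.

0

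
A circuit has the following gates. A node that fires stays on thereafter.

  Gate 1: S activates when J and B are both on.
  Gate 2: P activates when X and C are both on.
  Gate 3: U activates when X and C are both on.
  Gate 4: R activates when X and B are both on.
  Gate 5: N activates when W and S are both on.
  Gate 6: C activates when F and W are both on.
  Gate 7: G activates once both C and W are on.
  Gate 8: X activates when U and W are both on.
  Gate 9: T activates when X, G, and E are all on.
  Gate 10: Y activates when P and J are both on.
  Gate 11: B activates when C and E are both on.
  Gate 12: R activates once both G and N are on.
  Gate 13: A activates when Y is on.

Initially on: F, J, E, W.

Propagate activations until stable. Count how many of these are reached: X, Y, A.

X would need U and W (Gate 8), but U never turns on.
Y would need P and J (Gate 10), but P never turns on.
A would need Y (Gate 13), but Y never turns on.
None of the 3 are reached.

0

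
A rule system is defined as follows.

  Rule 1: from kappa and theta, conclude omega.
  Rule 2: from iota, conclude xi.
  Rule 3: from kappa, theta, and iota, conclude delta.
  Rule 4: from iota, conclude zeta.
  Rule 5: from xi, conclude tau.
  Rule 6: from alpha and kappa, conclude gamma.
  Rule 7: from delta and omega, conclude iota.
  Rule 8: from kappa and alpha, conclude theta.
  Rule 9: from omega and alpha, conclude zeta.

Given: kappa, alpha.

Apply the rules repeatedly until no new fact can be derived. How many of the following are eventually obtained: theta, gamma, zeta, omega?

4

alpha and kappa hold, so gamma follows (Rule 6).
kappa and alpha hold, so theta follows (Rule 8).
From kappa and theta, Rule 1 gives omega.
omega and alpha hold, so zeta follows (Rule 9).
theta: reached.
gamma: reached.
zeta: reached.
omega: reached.
All 4 are reached.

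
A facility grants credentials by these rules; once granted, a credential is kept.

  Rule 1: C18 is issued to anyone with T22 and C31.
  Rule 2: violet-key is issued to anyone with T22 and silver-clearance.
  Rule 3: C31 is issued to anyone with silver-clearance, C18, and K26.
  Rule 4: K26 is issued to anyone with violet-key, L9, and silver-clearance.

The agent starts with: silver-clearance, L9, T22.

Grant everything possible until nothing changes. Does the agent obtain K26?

Yes

Holding T22 and silver-clearance grants violet-key (Rule 2).
Holding violet-key, L9, and silver-clearance grants K26 (Rule 4).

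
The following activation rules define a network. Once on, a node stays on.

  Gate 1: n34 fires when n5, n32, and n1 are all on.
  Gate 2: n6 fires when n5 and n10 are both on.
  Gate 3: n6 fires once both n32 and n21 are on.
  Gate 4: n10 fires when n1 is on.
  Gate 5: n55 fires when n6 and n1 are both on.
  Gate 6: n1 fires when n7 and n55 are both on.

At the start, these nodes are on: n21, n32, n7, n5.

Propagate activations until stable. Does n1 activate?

n1 would need n7 and n55 (Gate 6), but n55 never turns on.

No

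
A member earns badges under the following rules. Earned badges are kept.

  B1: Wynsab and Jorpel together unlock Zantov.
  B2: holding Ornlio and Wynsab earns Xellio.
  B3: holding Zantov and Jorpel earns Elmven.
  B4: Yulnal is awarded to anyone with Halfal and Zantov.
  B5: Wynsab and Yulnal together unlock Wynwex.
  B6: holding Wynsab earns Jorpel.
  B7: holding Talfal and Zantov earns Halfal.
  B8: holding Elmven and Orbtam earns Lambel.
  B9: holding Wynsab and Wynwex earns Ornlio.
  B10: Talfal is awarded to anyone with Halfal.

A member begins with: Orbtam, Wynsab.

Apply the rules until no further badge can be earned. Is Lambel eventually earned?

With Wynsab, Jorpel is earned (B6).
With Wynsab and Jorpel, Zantov is earned (B1).
With Zantov and Jorpel, Elmven is earned (B3).
With Elmven and Orbtam, Lambel is earned (B8).

Yes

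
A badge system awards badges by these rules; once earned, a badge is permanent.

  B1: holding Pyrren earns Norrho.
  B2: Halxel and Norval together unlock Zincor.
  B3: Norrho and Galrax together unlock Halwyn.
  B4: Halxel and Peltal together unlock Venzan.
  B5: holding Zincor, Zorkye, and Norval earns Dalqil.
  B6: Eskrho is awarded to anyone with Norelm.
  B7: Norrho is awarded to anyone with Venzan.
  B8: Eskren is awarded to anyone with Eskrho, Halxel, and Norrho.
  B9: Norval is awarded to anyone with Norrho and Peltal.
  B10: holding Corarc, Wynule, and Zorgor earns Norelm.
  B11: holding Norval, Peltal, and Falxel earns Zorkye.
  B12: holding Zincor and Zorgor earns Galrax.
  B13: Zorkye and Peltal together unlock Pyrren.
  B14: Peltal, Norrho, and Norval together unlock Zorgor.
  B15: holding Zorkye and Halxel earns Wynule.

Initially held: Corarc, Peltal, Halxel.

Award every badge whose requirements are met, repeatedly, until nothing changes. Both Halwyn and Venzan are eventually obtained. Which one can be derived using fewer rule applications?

Venzan

Venzan: With Halxel and Peltal, Venzan is earned (B4). [1 rule application]
Halwyn: With Halxel and Peltal, Venzan is earned (B4). With Venzan, Norrho is earned (B7). With Norrho and Peltal, Norval is earned (B9). With Peltal, Norrho, and Norval, Zorgor is earned (B14). With Halxel and Norval, Zincor is earned (B2). With Zincor and Zorgor, Galrax is earned (B12). With Norrho and Galrax, Halwyn is earned (B3). [7 rule applications]
Venzan needs fewer.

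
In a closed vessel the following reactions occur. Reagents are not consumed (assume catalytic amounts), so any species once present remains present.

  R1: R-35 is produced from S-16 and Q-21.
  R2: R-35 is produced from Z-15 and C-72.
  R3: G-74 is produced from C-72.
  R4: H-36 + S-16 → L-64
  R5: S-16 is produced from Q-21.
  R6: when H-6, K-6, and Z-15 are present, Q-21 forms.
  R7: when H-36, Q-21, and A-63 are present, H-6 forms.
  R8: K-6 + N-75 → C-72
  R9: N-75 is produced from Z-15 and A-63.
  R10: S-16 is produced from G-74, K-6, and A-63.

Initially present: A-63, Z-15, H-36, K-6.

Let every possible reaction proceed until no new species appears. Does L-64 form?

Yes

Z-15 and A-63 present → N-75 forms (R9).
K-6 and N-75 present → C-72 forms (R8).
C-72 present → G-74 forms (R3).
G-74, K-6, and A-63 present → S-16 forms (R10).
H-36 and S-16 present → L-64 forms (R4).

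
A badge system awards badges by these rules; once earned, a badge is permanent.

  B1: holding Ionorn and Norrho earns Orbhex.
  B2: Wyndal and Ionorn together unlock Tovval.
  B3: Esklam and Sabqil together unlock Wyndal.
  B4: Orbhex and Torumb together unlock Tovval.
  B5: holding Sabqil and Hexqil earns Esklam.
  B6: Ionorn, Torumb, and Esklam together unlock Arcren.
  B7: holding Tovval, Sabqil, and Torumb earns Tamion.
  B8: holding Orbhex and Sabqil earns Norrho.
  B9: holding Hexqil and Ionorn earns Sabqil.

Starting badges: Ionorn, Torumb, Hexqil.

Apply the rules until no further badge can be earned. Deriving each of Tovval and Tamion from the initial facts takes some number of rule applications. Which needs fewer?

Tovval

Tovval: With Hexqil and Ionorn, Sabqil is earned (B9). With Sabqil and Hexqil, Esklam is earned (B5). With Esklam and Sabqil, Wyndal is earned (B3). With Wyndal and Ionorn, Tovval is earned (B2). [4 rule applications]
Tamion: With Hexqil and Ionorn, Sabqil is earned (B9). With Sabqil and Hexqil, Esklam is earned (B5). With Esklam and Sabqil, Wyndal is earned (B3). With Wyndal and Ionorn, Tovval is earned (B2). With Tovval, Sabqil, and Torumb, Tamion is earned (B7). [5 rule applications]
Tovval needs fewer.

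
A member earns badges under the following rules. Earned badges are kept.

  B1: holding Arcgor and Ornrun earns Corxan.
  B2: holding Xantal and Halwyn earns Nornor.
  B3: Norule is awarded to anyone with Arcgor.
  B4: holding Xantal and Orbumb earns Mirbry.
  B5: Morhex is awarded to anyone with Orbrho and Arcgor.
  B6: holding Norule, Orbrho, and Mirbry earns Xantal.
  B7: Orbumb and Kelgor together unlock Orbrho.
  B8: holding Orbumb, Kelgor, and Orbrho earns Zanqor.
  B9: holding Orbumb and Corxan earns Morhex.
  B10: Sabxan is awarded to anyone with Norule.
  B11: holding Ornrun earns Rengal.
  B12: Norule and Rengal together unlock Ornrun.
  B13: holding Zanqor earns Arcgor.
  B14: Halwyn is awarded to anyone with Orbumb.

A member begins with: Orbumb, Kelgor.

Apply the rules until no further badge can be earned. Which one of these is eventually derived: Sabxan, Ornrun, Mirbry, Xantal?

Sabxan

With Orbumb and Kelgor, Orbrho is earned (B7).
With Orbumb, Kelgor, and Orbrho, Zanqor is earned (B8).
With Zanqor, Arcgor is earned (B13).
With Arcgor, Norule is earned (B3).
With Norule, Sabxan is earned (B10).
Xantal would need Norule, Orbrho, and Mirbry (B6), but Mirbry is never earned. Mirbry would need Xantal and Orbumb (B4), but Xantal is never earned. Ornrun would need Norule and Rengal (B12), but Rengal is never earned.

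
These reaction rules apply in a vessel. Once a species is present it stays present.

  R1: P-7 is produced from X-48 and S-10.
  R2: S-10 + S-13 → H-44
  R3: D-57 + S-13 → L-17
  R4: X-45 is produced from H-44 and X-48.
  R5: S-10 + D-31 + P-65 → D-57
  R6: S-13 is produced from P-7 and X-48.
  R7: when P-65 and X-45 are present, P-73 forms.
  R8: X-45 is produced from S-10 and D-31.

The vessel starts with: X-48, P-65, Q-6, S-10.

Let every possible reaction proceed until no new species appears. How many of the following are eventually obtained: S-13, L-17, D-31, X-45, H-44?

X-48 and S-10 present → P-7 forms (R1).
P-7 and X-48 present → S-13 forms (R6).
S-10 and S-13 present → H-44 forms (R2).
H-44 and X-48 present → X-45 forms (R4).
S-13: reached.
L-17 would need D-57 and S-13 (R3), but D-57 never forms.
No rule produces D-31, and it is not given.
X-45: reached.
H-44: reached.
Reached: S-13, X-45, and H-44 — 3 of the 5.

3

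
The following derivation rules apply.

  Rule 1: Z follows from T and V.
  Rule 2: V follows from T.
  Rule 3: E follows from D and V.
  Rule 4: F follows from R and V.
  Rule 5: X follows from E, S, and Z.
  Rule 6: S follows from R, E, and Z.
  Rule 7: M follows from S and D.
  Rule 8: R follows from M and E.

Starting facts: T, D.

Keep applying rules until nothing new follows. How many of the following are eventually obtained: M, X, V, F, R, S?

From T, Rule 2 gives V.
M would need S and D (Rule 7), but S is never established.
X would need E, S, and Z (Rule 5), but S is never established.
V: reached.
F would need R and V (Rule 4), but R is never established.
R would need M and E (Rule 8), but M is never established.
S would need R, E, and Z (Rule 6), but R is never established.
Reached: V — 1 of the 6.

1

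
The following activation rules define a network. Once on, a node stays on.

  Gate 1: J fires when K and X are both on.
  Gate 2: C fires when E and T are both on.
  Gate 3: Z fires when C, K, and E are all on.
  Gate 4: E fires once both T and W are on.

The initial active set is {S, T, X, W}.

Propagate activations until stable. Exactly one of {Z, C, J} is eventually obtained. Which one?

C

T and W are on, so E fires (Gate 4).
E and T are on, so C fires (Gate 2).
J would need K and X (Gate 1), but K never turns on. Z would need C, K, and E (Gate 3), but K never turns on.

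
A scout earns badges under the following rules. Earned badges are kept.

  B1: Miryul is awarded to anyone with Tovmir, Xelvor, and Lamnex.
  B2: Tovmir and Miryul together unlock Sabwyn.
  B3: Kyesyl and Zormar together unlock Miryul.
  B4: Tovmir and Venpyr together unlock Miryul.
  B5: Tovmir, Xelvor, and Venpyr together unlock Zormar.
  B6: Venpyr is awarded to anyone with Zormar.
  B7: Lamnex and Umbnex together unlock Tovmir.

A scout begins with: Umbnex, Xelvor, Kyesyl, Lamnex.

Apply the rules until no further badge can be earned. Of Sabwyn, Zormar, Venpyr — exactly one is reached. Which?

With Lamnex and Umbnex, Tovmir is earned (B7).
With Tovmir, Xelvor, and Lamnex, Miryul is earned (B1).
With Tovmir and Miryul, Sabwyn is earned (B2).
Zormar would need Tovmir, Xelvor, and Venpyr (B5), but Venpyr is never earned. Venpyr would need Zormar (B6), but Zormar is never earned.

Sabwyn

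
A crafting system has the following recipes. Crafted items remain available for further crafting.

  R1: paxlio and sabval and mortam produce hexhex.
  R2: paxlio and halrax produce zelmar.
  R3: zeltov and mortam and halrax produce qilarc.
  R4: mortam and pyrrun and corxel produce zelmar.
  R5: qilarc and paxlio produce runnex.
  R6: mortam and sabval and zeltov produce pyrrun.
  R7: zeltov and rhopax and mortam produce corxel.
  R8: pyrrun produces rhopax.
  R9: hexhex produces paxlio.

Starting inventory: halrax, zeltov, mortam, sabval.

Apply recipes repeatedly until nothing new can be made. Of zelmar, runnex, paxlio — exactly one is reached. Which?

zelmar

mortam and sabval and zeltov → pyrrun (R6).
pyrrun → rhopax (R8).
zeltov and rhopax and mortam → corxel (R7).
mortam and pyrrun and corxel → zelmar (R4).
runnex would need qilarc and paxlio (R5), but paxlio is never obtained. paxlio would need hexhex (R9), but hexhex is never obtained.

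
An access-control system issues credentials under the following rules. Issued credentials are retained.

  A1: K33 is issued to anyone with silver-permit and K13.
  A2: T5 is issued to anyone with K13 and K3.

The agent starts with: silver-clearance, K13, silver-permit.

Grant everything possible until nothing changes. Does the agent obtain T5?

No

T5 would need K13 and K3 (A2), but K3 is never granted.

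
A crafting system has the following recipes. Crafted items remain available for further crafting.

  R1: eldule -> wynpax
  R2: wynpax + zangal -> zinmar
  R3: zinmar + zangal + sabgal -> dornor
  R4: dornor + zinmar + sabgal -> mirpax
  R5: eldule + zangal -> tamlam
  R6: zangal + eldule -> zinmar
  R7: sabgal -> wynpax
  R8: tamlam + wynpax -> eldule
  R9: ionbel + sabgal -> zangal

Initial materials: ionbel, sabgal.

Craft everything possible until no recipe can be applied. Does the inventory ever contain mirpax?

Yes

Using R7, sabgal makes wynpax.
ionbel + sabgal -> zangal (R9).
wynpax + zangal -> zinmar (R2).
Using R3, zinmar, zangal, and sabgal make dornor.
dornor + zinmar + sabgal -> mirpax (R4).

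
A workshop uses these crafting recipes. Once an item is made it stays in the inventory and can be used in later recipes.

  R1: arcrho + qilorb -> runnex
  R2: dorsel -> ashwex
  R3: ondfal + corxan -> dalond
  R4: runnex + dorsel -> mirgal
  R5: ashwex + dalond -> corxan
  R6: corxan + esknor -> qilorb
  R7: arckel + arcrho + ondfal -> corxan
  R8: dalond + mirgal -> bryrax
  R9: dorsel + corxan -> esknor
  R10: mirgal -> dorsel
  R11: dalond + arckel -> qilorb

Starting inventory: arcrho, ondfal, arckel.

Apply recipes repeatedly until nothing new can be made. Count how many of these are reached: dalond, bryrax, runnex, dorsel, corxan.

3

Using R7, arckel, arcrho, and ondfal make corxan.
ondfal + corxan -> dalond (R3).
dalond + arckel -> qilorb (R11).
Using R1, arcrho and qilorb make runnex.
dalond: reached.
bryrax would need dalond and mirgal (R8), but mirgal is never obtained.
runnex: reached.
dorsel would need mirgal (R10), but mirgal is never obtained.
corxan: reached.
Reached: dalond, runnex, and corxan — 3 of the 5.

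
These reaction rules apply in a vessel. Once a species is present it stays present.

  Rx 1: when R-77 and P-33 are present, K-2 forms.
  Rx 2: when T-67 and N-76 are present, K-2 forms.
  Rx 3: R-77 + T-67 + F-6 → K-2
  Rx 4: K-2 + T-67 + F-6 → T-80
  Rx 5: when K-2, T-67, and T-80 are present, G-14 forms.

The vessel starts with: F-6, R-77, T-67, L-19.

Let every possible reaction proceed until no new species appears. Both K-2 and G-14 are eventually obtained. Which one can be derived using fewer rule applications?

K-2

K-2: R-77, T-67, and F-6 present → K-2 forms (Rx 3). [1 rule application]
G-14: R-77, T-67, and F-6 present → K-2 forms (Rx 3). K-2, T-67, and F-6 present → T-80 forms (Rx 4). K-2, T-67, and T-80 present → G-14 forms (Rx 5). [3 rule applications]
K-2 needs fewer.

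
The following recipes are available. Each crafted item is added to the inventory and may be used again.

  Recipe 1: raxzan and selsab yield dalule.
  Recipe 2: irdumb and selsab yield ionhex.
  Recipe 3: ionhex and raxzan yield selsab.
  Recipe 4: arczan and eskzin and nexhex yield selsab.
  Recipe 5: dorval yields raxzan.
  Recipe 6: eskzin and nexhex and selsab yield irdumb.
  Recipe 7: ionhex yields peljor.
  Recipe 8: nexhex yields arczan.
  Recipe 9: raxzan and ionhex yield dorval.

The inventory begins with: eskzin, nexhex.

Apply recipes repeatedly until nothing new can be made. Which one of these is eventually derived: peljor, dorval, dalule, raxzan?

nexhex → arczan (Recipe 8).
arczan and eskzin and nexhex → selsab (Recipe 4).
eskzin and nexhex and selsab → irdumb (Recipe 6).
irdumb and selsab → ionhex (Recipe 2).
ionhex → peljor (Recipe 7).
raxzan would need dorval (Recipe 5), but dorval is never obtained. dalule would need raxzan and selsab (Recipe 1), but raxzan is never obtained. dorval would need raxzan and ionhex (Recipe 9), but raxzan is never obtained.

peljor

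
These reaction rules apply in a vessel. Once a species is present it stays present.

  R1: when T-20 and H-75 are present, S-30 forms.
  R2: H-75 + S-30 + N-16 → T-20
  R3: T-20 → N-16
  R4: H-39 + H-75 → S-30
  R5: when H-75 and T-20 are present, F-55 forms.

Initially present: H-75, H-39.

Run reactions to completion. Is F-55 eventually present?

No

F-55 would need H-75 and T-20 (R5), but T-20 never forms.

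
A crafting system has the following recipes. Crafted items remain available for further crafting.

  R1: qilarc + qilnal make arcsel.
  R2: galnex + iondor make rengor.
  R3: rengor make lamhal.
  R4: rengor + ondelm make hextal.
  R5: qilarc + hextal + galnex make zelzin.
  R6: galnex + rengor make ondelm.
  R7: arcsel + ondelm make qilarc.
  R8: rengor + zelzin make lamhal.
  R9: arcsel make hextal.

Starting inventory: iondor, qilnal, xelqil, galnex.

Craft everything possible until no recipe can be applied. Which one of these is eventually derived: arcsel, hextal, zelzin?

Using R2, galnex and iondor make rengor.
Using R6, galnex and rengor make ondelm.
Using R4, rengor and ondelm make hextal.
zelzin would need qilarc, hextal, and galnex (R5), but qilarc is never obtained. arcsel would need qilarc and qilnal (R1), but qilarc is never obtained.

hextal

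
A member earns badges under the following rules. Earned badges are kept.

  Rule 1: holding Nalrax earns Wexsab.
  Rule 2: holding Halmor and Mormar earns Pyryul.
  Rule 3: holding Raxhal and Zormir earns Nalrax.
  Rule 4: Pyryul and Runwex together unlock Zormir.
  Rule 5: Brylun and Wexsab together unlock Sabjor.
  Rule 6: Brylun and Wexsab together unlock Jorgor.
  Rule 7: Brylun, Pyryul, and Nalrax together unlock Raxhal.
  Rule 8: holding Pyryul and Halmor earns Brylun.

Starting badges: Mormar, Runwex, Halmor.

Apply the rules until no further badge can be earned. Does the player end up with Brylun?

Yes

With Halmor and Mormar, Pyryul is earned (Rule 2).
With Pyryul and Halmor, Brylun is earned (Rule 8).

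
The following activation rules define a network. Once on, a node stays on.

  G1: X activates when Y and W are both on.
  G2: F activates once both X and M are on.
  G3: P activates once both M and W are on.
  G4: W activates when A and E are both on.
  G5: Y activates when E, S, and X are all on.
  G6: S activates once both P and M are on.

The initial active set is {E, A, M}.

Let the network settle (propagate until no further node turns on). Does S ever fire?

Yes

G4: A and E on → W on.
M and W are on, so P activates (G3).
G6: P and M on → S on.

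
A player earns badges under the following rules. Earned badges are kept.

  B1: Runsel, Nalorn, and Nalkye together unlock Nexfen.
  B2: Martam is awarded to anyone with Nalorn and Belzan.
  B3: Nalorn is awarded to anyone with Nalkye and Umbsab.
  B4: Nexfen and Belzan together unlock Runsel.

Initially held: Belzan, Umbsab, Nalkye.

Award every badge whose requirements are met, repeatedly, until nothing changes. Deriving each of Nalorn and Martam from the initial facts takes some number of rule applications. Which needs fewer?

Nalorn

Nalorn: With Nalkye and Umbsab, Nalorn is earned (B3). [1 rule application]
Martam: With Nalkye and Umbsab, Nalorn is earned (B3). With Nalorn and Belzan, Martam is earned (B2). [2 rule applications]
Nalorn needs fewer.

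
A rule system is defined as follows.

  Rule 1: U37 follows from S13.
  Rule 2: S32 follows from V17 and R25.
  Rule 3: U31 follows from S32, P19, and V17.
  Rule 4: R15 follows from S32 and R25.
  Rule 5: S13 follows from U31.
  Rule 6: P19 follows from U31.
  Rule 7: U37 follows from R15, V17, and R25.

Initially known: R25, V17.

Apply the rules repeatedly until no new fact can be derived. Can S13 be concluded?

S13 would need U31 (Rule 5), but U31 is never established.

No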